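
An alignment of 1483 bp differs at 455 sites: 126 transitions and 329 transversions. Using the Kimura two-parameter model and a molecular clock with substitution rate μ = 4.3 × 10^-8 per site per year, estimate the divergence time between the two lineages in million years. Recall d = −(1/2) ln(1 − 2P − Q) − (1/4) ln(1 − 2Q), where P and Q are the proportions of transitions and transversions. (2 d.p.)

P = 126/1483 ≈ 0.084963 and Q = 329/1483 ≈ 0.221848.
Under the Kimura two-parameter model, d = −½ ln(1 − 2P − Q) − ¼ ln(1 − 2Q).
1 − 2P − Q = 0.608226, giving −½ ln(0.608226) = 0.248604.
1 − 2Q = 0.556304, giving −¼ ln(0.556304) = 0.146610.
d = 0.248604 + 0.146610 = 0.395214.
Under a molecular clock d = 2μt, so t = d/(2μ) = 0.395214 / (2 × 4.3 × 10^-8) = 4.60 million years.

4.60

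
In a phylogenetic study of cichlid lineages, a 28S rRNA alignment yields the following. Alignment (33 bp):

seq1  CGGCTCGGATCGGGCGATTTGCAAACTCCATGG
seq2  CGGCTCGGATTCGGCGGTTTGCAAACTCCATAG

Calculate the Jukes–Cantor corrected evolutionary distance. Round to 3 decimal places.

0.132

The sequences differ at 4 of 33 sites (11, 12, 17, 32), so p = 4/33 ≈ 0.121212.
d = −(3/4) ln(1 − 4p/3) = −0.75 ln(1 − 0.161616) = −0.75 ln(0.838384)
  = −0.75 × (-0.176279) = 0.132209 substitutions/site.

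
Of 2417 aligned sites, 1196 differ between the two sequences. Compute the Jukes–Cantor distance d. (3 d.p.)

0.809

p = 1196/2417 ≈ 0.494828.
d = −(3/4) ln(1 − 4p/3) = −0.75 ln(1 − 0.659771) = −0.75 ln(0.340229)
  = −0.75 × (-1.078136) = 0.808602 substitutions/site.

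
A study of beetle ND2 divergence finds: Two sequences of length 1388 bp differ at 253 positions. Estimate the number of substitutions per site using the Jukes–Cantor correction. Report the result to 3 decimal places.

0.209

p = 253/1388 ≈ 0.182277.
d = −(3/4) ln(1 − 4p/3) = −0.75 ln(1 − 0.243036) = −0.75 ln(0.756964)
  = −0.75 × (-0.278440) = 0.208830 substitutions/site.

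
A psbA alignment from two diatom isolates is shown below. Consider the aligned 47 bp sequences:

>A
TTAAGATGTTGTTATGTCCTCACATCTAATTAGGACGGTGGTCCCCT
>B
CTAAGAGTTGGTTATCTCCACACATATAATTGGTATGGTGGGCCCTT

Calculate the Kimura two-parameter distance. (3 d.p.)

Of 47 sites, 4 differences are transitions and 8 are transversions, so P = 4/47 ≈ 0.085106 and Q = 8/47 ≈ 0.170213.
Under the Kimura two-parameter model, d = −½ ln(1 − 2P − Q) − ¼ ln(1 − 2Q).
1 − 2P − Q = 0.659575, giving −½ ln(0.659575) = 0.208080.
1 − 2Q = 0.659574, giving −¼ ln(0.659574) = 0.104040.
d = 0.208080 + 0.104040 = 0.312120.

0.312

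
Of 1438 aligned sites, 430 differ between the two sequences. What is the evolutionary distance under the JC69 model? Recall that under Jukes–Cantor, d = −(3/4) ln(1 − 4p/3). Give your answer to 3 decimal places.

0.381

p = 430/1438 ≈ 0.299026.
d = −(3/4) ln(1 − 4p/3) = −0.75 ln(1 − 0.398701) = −0.75 ln(0.601299)
  = −0.75 × (-0.508663) = 0.381497 substitutions/site.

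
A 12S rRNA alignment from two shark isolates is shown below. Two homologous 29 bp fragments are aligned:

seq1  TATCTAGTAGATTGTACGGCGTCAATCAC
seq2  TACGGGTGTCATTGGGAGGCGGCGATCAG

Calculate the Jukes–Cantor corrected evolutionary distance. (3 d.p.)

The sequences differ at 14 of 29 sites, so p = 14/29 ≈ 0.482759.
d = −(3/4) ln(1 − 4p/3) = −0.75 ln(1 − 0.643679) = −0.75 ln(0.356321)
  = −0.75 × (-1.031923) = 0.773942 substitutions/site.

0.774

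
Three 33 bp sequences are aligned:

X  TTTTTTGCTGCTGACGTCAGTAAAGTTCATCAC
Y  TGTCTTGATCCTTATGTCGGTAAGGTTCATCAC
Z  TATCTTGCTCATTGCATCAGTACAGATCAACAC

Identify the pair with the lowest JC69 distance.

X–Y: 8/33 differ, p = 0.242, d = 0.293.
X–Z: 10/33 differ, p = 0.303, d = 0.388.
Y–Z: 11/33 differ, p = 0.333, d = 0.441.
The smallest distance is between X and Y.

X and Y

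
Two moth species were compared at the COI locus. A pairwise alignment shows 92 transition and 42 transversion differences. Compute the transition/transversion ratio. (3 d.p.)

2.190

R = 92/42 = 2.190476… ≈ 2.190 (to 3 d.p.).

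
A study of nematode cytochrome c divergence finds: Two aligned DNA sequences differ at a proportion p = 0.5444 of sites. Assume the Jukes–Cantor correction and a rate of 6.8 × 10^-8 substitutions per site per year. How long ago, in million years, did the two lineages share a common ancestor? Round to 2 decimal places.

7.14

d = −(3/4) ln(1 − 4p/3) = −0.75 ln(1 − 0.725867) = −0.75 ln(0.274133)
  = −0.75 × (-1.294142) = 0.970607 substitutions/site.
Under a molecular clock d = 2μt, so t = d/(2μ) = 0.970607 / (2 × 6.8 × 10^-8) = 7.14 million years.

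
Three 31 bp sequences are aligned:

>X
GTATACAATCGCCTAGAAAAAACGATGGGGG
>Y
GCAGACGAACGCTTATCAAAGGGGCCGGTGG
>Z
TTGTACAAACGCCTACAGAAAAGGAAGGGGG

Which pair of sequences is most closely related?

X and Z

X–Y: 13/31 differ, p = 0.419, d = 0.614.
X–Z: 7/31 differ, p = 0.226, d = 0.269.
Y–Z: 14/31 differ, p = 0.452, d = 0.691.
The smallest distance is between X and Z.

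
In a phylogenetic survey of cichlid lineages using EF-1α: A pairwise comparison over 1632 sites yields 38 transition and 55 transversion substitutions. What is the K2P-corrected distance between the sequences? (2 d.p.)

P = 38/1632 ≈ 0.023284 and Q = 55/1632 ≈ 0.033701.
Under the Kimura two-parameter model, d = −½ ln(1 − 2P − Q) − ¼ ln(1 − 2Q).
1 − 2P − Q = 0.919731, giving −½ ln(0.919731) = 0.041837.
1 − 2Q = 0.932598, giving −¼ ln(0.932598) = 0.017445.
d = 0.041837 + 0.017445 = 0.059282.

0.06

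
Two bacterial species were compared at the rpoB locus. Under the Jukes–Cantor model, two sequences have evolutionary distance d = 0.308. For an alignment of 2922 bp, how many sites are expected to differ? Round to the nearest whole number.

738

Invert JC69: p = (3/4)(1 − e^(−4d/3)) = 0.75 × (1 − e^(-0.410667)) = 0.75 × (1 − 0.663208) = 0.252594.
Expected differing sites = pL ≈ 0.252594 × 2922 = 738.079668 ≈ 738.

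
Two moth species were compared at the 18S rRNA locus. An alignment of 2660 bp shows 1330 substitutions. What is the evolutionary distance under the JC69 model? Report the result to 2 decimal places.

p = 1330/2660 = 0.5.
d = −(3/4) ln(1 − 4p/3) = −0.75 ln(1 − 0.666667) = −0.75 ln(0.333333)
  = −0.75 × (-1.098613) = 0.823960 substitutions/site.

0.82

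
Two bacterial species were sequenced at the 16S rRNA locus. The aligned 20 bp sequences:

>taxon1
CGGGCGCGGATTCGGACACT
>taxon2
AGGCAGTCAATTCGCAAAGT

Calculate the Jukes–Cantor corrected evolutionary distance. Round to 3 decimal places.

0.687

The sequences differ at 9 of 20 sites (1, 4, 5, 7, 8, 9, 15, 17, 19), so p = 9/20 = 0.45.
d = −(3/4) ln(1 − 4p/3) = −0.75 ln(1 − 0.6) = −0.75 ln(0.4)
  = −0.75 × (-0.916291) = 0.687218 substitutions/site.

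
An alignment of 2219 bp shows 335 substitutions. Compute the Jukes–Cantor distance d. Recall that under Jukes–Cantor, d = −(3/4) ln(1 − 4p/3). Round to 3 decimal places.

0.169

p = 335/2219 ≈ 0.150969.
d = −(3/4) ln(1 − 4p/3) = −0.75 ln(1 − 0.201292) = −0.75 ln(0.798708)
  = −0.75 × (-0.224760) = 0.168570 substitutions/site.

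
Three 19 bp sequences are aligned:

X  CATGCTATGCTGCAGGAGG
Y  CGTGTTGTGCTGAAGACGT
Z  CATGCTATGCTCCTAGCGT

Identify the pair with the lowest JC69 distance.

X–Y: 7/19 differ, p = 0.368, d = 0.507.
X–Z: 5/19 differ, p = 0.263, d = 0.324.
Y–Z: 8/19 differ, p = 0.421, d = 0.618.
The smallest distance is between X and Z.

X and Z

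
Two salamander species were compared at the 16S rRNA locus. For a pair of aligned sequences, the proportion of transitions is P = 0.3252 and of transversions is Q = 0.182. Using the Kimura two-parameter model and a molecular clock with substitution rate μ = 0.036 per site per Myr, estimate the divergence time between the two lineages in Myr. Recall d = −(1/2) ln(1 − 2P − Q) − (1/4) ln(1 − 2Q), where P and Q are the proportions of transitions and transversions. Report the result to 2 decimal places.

Under the Kimura two-parameter model, d = −½ ln(1 − 2P − Q) − ¼ ln(1 − 2Q).
1 − 2P − Q = 0.1676, giving −½ ln(0.1676) = 0.893088.
1 − 2Q = 0.636, giving −¼ ln(0.636) = 0.113139.
d = 0.893088 + 0.113139 = 1.006227.
Under a molecular clock d = 2μt, so t = d/(2μ) = 1.006227 / (2 × 0.036) = 13.98 Myr.

13.98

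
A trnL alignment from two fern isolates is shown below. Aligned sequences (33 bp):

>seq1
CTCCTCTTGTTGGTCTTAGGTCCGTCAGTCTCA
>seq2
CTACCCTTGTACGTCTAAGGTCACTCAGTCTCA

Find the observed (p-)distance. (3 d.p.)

0.212

The sequences differ at 7 of 33 positions (sites 3, 5, 11, 12, 17, 23, 24).
p = 7/33 = 0.212121… ≈ 0.212 (to 3 d.p.).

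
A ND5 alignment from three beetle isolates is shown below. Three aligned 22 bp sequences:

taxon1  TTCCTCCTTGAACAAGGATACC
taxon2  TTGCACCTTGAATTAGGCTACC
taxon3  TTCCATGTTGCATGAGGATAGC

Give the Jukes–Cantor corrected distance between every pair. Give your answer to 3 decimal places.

d(taxon1,taxon2) = 0.271, d(taxon1,taxon3) = 0.414, d(taxon2,taxon3) = 0.414

taxon1–taxon2: 5/22 sites differ → p ≈ 0.227273, d = −0.75 ln(1 − 0.303031) = 0.270761 ≈ 0.271.
taxon1–taxon3: 7/22 sites differ → p ≈ 0.318182, d = −0.75 ln(1 − 0.424243) = 0.414052 ≈ 0.414.
taxon2–taxon3: 7/22 sites differ → p ≈ 0.318182, d = −0.75 ln(1 − 0.424243) = 0.414052 ≈ 0.414.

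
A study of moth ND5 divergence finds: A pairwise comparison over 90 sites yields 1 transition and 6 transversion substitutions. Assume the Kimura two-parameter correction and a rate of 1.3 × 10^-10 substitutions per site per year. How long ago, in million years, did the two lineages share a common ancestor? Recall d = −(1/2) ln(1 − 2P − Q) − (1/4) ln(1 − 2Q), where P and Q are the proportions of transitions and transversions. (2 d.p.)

316.62

P = 1/90 ≈ 0.011111 and Q = 6/90 ≈ 0.066667.
Under the Kimura two-parameter model, d = −½ ln(1 − 2P − Q) − ¼ ln(1 − 2Q).
1 − 2P − Q = 0.911111, giving −½ ln(0.911111) = 0.046545.
1 − 2Q = 0.866666, giving −¼ ln(0.866666) = 0.035775.
d = 0.046545 + 0.035775 = 0.082320.
Under a molecular clock d = 2μt, so t = d/(2μ) = 0.082320 / (2 × 1.3 × 10^-10) = 316.62 million years.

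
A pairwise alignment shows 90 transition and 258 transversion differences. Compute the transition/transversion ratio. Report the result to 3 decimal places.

0.349

R = 90/258 = 0.348837… ≈ 0.349 (to 3 d.p.).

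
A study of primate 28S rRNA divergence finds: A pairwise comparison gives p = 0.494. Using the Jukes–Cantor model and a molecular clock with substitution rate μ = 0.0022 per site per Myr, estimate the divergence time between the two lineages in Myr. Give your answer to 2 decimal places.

183.22

d = −(3/4) ln(1 − 4p/3) = −0.75 ln(1 − 0.658667) = −0.75 ln(0.341333)
  = −0.75 × (-1.074897) = 0.806173 substitutions/site.
Under a molecular clock d = 2μt, so t = d/(2μ) = 0.806173 / (2 × 0.0022) = 183.22 Myr.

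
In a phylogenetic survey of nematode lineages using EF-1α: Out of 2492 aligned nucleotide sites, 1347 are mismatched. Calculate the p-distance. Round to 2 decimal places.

0.54

p = 1347/2492 = 0.540529… ≈ 0.54 (to 2 d.p.).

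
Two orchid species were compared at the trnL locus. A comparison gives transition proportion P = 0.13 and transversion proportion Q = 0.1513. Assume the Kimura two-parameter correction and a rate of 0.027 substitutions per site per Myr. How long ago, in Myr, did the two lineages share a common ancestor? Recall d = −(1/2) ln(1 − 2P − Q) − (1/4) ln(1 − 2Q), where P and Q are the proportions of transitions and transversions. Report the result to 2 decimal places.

6.57

Under the Kimura two-parameter model, d = −½ ln(1 − 2P − Q) − ¼ ln(1 − 2Q).
1 − 2P − Q = 0.5887, giving −½ ln(0.5887) = 0.264919.
1 − 2Q = 0.6974, giving −¼ ln(0.6974) = 0.090099.
d = 0.264919 + 0.090099 = 0.355018.
Under a molecular clock d = 2μt, so t = d/(2μ) = 0.355018 / (2 × 0.027) = 6.57 Myr.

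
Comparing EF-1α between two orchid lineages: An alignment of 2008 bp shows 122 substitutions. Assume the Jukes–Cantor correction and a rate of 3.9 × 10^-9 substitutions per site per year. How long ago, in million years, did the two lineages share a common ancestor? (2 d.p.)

8.12

p = 122/2008 ≈ 0.060757.
d = −(3/4) ln(1 − 4p/3) = −0.75 ln(1 − 0.081009) = −0.75 ln(0.918991)
  = −0.75 × (-0.084479) = 0.063359 substitutions/site.
Under a molecular clock d = 2μt, so t = d/(2μ) = 0.063359 / (2 × 3.9 × 10^-9) = 8.12 million years.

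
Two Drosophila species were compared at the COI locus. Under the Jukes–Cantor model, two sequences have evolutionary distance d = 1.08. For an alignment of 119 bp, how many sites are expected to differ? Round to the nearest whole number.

68

Invert JC69: p = (3/4)(1 − e^(−4d/3)) = 0.75 × (1 − e^(-1.44)) = 0.75 × (1 − 0.236928) = 0.572304.
Expected differing sites = pL ≈ 0.572304 × 119 = 68.104176 ≈ 68.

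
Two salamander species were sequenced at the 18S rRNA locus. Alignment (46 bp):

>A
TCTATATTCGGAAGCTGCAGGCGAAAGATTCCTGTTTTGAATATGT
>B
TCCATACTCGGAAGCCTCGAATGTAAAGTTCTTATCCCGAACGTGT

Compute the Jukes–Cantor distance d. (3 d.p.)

0.553

The sequences differ at 18 of 46 sites, so p = 18/46 ≈ 0.391304.
d = −(3/4) ln(1 − 4p/3) = −0.75 ln(1 − 0.521739) = −0.75 ln(0.478261)
  = −0.75 × (-0.737599) = 0.553199 substitutions/site.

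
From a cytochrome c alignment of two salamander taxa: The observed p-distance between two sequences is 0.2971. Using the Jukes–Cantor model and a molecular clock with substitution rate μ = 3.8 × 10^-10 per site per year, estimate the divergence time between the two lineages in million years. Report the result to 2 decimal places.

497.76

d = −(3/4) ln(1 − 4p/3) = −0.75 ln(1 − 0.396133) = −0.75 ln(0.603867)
  = −0.75 × (-0.504401) = 0.378301 substitutions/site.
Under a molecular clock d = 2μt, so t = d/(2μ) = 0.378301 / (2 × 3.8 × 10^-10) = 497.76 million years.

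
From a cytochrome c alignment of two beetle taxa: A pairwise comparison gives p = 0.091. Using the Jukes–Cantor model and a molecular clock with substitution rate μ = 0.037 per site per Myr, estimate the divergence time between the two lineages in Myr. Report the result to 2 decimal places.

1.31

d = −(3/4) ln(1 − 4p/3) = −0.75 ln(1 − 0.121333) = −0.75 ln(0.878667)
  = −0.75 × (-0.129349) = 0.097012 substitutions/site.
Under a molecular clock d = 2μt, so t = d/(2μ) = 0.097012 / (2 × 0.037) = 1.31 Myr.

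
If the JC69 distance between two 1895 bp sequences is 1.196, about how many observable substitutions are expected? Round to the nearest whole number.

Invert JC69: p = (3/4)(1 − e^(−4d/3)) = 0.75 × (1 − e^(-1.594667)) = 0.75 × (1 − 0.202976) = 0.597768.
Expected differing sites = pL ≈ 0.597768 × 1895 = 1132.77036 ≈ 1133.

1133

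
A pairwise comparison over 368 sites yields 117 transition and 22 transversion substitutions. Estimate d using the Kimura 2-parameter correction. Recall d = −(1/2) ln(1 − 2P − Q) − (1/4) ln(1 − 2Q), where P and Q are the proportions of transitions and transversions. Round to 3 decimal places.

0.627

P = 117/368 ≈ 0.317935 and Q = 22/368 ≈ 0.059783.
Under the Kimura two-parameter model, d = −½ ln(1 − 2P − Q) − ¼ ln(1 − 2Q).
1 − 2P − Q = 0.304347, giving −½ ln(0.304347) = 0.594793.
1 − 2Q = 0.880434, giving −¼ ln(0.880434) = 0.031835.
d = 0.594793 + 0.031835 = 0.626628.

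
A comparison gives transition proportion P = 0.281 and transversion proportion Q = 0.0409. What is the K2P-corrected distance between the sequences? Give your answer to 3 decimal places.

Under the Kimura two-parameter model, d = −½ ln(1 − 2P − Q) − ¼ ln(1 − 2Q).
1 − 2P − Q = 0.3971, giving −½ ln(0.3971) = 0.461784.
1 − 2Q = 0.9182, giving −¼ ln(0.9182) = 0.021335.
d = 0.461784 + 0.021335 = 0.483119.

0.483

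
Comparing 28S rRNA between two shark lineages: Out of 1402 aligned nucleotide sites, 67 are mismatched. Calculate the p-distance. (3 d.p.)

0.048

p = 67/1402 = 0.047788… ≈ 0.048 (to 3 d.p.).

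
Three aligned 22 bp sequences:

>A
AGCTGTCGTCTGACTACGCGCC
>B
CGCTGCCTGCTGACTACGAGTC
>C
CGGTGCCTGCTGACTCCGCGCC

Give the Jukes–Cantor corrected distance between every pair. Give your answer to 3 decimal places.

d(A,B) = 0.339, d(A,C) = 0.339, d(B,C) = 0.208

A–B: 6/22 sites differ → p ≈ 0.272727, d = −0.75 ln(1 − 0.363636) = 0.338988 ≈ 0.339.
A–C: 6/22 sites differ → p ≈ 0.272727, d = −0.75 ln(1 − 0.363636) = 0.338988 ≈ 0.339.
B–C: 4/22 sites differ → p ≈ 0.181818, d = −0.75 ln(1 − 0.242424) = 0.208224 ≈ 0.208.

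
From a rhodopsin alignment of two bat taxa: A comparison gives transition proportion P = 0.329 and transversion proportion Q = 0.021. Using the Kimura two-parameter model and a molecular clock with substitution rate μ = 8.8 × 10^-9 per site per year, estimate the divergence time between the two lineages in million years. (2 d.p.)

32.89

Under the Kimura two-parameter model, d = −½ ln(1 − 2P − Q) − ¼ ln(1 − 2Q).
1 − 2P − Q = 0.321, giving −½ ln(0.321) = 0.568157.
1 − 2Q = 0.958, giving −¼ ln(0.958) = 0.010727.
d = 0.568157 + 0.010727 = 0.578884.
Under a molecular clock d = 2μt, so t = d/(2μ) = 0.578884 / (2 × 8.8 × 10^-9) = 32.89 million years.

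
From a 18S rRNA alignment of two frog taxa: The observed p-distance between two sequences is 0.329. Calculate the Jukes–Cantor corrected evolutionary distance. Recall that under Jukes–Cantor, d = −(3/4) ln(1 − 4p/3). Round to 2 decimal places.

d = −(3/4) ln(1 − 4p/3) = −0.75 ln(1 − 0.438667) = −0.75 ln(0.561333)
  = −0.75 × (-0.577441) = 0.433081 substitutions/site.

0.43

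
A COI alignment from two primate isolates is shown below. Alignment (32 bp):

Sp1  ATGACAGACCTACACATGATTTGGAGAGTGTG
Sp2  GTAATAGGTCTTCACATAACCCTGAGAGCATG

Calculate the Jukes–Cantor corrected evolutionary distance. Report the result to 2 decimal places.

The sequences differ at 13 of 32 sites, so p = 13/32 = 0.40625.
d = −(3/4) ln(1 − 4p/3) = −0.75 ln(1 − 0.541667) = −0.75 ln(0.458333)
  = −0.75 × (-0.780159) = 0.585119 substitutions/site.

0.59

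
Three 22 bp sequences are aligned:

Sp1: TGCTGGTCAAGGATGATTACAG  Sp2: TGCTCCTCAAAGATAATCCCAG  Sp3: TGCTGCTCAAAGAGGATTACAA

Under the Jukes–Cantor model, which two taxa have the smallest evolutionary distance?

Sp1 and Sp3

Sp1–Sp2: 6/22 differ, p = 0.273, d = 0.339.
Sp1–Sp3: 4/22 differ, p = 0.182, d = 0.208.
Sp2–Sp3: 6/22 differ, p = 0.273, d = 0.339.
The smallest distance is between Sp1 and Sp3.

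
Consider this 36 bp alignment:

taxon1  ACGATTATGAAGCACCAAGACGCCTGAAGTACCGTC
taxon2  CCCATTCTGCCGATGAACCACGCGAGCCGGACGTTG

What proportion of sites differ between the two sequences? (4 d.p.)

The sequences differ at 19 of 36 positions.
p = 19/36 = 0.527777… ≈ 0.5278 (to 4 d.p.).

0.5278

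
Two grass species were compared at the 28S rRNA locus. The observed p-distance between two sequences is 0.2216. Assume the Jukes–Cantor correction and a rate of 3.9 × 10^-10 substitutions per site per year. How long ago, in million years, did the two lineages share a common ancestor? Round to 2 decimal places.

d = −(3/4) ln(1 − 4p/3) = −0.75 ln(1 − 0.295467) = −0.75 ln(0.704533)
  = −0.75 × (-0.350220) = 0.262665 substitutions/site.
Under a molecular clock d = 2μt, so t = d/(2μ) = 0.262665 / (2 × 3.9 × 10^-10) = 336.75 million years.

336.75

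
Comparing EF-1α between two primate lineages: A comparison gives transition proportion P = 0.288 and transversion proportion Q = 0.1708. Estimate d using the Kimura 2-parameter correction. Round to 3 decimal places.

0.791

Under the Kimura two-parameter model, d = −½ ln(1 − 2P − Q) − ¼ ln(1 − 2Q).
1 − 2P − Q = 0.2532, giving −½ ln(0.2532) = 0.686788.
1 − 2Q = 0.6584, giving −¼ ln(0.6584) = 0.104486.
d = 0.686788 + 0.104486 = 0.791274.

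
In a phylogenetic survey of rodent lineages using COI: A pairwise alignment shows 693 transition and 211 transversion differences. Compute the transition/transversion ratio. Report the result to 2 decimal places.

R = 693/211 = 3.284360… ≈ 3.28 (to 2 d.p.).

3.28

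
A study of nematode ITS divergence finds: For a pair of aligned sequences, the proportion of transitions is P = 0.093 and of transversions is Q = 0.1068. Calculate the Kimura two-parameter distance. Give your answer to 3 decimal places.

Under the Kimura two-parameter model, d = −½ ln(1 − 2P − Q) − ¼ ln(1 − 2Q).
1 − 2P − Q = 0.7072, giving −½ ln(0.7072) = 0.173221.
1 − 2Q = 0.7864, giving −¼ ln(0.7864) = 0.060072.
d = 0.173221 + 0.060072 = 0.233293.

0.233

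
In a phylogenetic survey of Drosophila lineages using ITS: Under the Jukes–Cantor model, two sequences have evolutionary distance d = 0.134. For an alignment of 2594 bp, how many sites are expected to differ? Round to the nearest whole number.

Invert JC69: p = (3/4)(1 − e^(−4d/3)) = 0.75 × (1 − e^(-0.178667)) = 0.75 × (1 − 0.836384) = 0.122712.
Expected differing sites = pL ≈ 0.122712 × 2594 = 318.314928 ≈ 318.

318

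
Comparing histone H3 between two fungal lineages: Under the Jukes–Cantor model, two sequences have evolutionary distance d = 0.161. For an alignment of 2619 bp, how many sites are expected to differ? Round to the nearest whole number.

379

Invert JC69: p = (3/4)(1 − e^(−4d/3)) = 0.75 × (1 − e^(-0.214667)) = 0.75 × (1 − 0.806810) = 0.144893.
Expected differing sites = pL ≈ 0.144893 × 2619 = 379.474767 ≈ 379.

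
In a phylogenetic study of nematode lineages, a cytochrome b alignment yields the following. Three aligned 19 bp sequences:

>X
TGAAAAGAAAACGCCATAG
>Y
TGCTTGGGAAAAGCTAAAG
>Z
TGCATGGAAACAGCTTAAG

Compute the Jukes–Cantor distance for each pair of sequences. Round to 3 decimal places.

X–Y: 8/19 sites differ → p ≈ 0.421053, d = −0.75 ln(1 − 0.561404) = 0.618132 ≈ 0.618.
X–Z: 8/19 sites differ → p ≈ 0.421053, d = −0.75 ln(1 − 0.561404) = 0.618132 ≈ 0.618.
Y–Z: 4/19 sites differ → p ≈ 0.210526, d = −0.75 ln(1 − 0.280701) = 0.247109 ≈ 0.247.

d(X,Y) = 0.618, d(X,Z) = 0.618, d(Y,Z) = 0.247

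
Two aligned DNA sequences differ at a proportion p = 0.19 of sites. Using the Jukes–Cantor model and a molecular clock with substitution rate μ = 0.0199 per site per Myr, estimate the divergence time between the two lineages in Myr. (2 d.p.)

d = −(3/4) ln(1 − 4p/3) = −0.75 ln(1 − 0.253333) = −0.75 ln(0.746667)
  = −0.75 × (-0.292136) = 0.219102 substitutions/site.
Under a molecular clock d = 2μt, so t = d/(2μ) = 0.219102 / (2 × 0.0199) = 5.51 Myr.

5.51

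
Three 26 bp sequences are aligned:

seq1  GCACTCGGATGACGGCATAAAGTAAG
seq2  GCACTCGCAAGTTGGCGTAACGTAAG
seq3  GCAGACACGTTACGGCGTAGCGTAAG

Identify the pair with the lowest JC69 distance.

seq1 and seq2

seq1–seq2: 6/26 differ, p = 0.231, d = 0.276.
seq1–seq3: 9/26 differ, p = 0.346, d = 0.464.
seq2–seq3: 9/26 differ, p = 0.346, d = 0.464.
The smallest distance is between seq1 and seq2.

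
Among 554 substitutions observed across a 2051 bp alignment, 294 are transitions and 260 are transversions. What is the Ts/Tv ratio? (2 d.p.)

1.13

R = 294/260 = 1.130769… ≈ 1.13 (to 2 d.p.).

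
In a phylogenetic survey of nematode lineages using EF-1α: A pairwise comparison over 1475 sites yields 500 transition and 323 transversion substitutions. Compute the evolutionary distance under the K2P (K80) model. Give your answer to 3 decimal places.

P = 500/1475 ≈ 0.338983 and Q = 323/1475 ≈ 0.218983.
Under the Kimura two-parameter model, d = −½ ln(1 − 2P − Q) − ¼ ln(1 − 2Q).
1 − 2P − Q = 0.103051, giving −½ ln(0.103051) = 1.136266.
1 − 2Q = 0.562034, giving −¼ ln(0.562034) = 0.144048.
d = 1.136266 + 0.144048 = 1.280314.

1.280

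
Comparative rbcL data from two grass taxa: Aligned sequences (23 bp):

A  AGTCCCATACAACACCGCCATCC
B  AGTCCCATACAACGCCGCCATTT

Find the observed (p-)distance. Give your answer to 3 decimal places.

The sequences differ at 3 of 23 positions (sites 14, 22, 23).
p = 3/23 = 0.130434… ≈ 0.130 (to 3 d.p.).

0.130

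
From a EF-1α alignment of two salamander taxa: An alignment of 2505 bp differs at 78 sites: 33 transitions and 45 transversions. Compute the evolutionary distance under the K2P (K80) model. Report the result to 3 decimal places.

P = 33/2505 ≈ 0.013174 and Q = 45/2505 ≈ 0.017964.
Under the Kimura two-parameter model, d = −½ ln(1 − 2P − Q) − ¼ ln(1 − 2Q).
1 − 2P − Q = 0.955688, giving −½ ln(0.955688) = 0.022662.
1 − 2Q = 0.964072, giving −¼ ln(0.964072) = 0.009147.
d = 0.022662 + 0.009147 = 0.031809.

0.032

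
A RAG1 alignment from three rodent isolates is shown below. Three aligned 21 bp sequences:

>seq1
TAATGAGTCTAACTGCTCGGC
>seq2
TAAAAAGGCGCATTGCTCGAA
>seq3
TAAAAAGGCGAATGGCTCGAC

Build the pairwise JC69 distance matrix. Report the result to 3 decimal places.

d(seq1,seq2) = 0.532, d(seq1,seq3) = 0.441, d(seq2,seq3) = 0.158

seq1–seq2: 8/21 sites differ → p ≈ 0.380952, d = −0.75 ln(1 − 0.507936) = 0.531860 ≈ 0.532.
seq1–seq3: 7/21 sites differ → p ≈ 0.333333, d = −0.75 ln(1 − 0.444444) = 0.440839 ≈ 0.441.
seq2–seq3: 3/21 sites differ → p ≈ 0.142857, d = −0.75 ln(1 − 0.190476) = 0.158482 ≈ 0.158.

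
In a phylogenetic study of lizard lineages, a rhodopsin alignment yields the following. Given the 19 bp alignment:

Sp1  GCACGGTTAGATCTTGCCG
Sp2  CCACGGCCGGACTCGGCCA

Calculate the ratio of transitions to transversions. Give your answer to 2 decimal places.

Transitions are A↔G and C↔T; transversions are all other mismatches.
Transitions: 7. Transversions: 2.
R = 7/2 = 3.50.

3.50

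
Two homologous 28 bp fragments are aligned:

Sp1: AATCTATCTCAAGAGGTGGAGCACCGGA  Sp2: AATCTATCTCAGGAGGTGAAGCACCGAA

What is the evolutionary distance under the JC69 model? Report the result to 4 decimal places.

The sequences differ at 3 of 28 sites (12, 19, 27), so p = 3/28 ≈ 0.107143.
d = −(3/4) ln(1 − 4p/3) = −0.75 ln(1 − 0.142857) = −0.75 ln(0.857143)
  = −0.75 × (-0.154151) = 0.115613 substitutions/site.

0.1156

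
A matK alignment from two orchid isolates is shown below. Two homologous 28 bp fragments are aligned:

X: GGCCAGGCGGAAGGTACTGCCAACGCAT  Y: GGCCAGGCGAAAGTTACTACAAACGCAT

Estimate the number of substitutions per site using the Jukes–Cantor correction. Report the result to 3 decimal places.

0.158

The sequences differ at 4 of 28 sites (10, 14, 19, 21), so p = 4/28 ≈ 0.142857.
d = −(3/4) ln(1 − 4p/3) = −0.75 ln(1 − 0.190476) = −0.75 ln(0.809524)
  = −0.75 × (-0.211309) = 0.158482 substitutions/site.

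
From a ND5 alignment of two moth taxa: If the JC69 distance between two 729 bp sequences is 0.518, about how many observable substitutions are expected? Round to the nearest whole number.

273

Invert JC69: p = (3/4)(1 − e^(−4d/3)) = 0.75 × (1 − e^(-0.690667)) = 0.75 × (1 − 0.501242) = 0.374069.
Expected differing sites = pL ≈ 0.374069 × 729 = 272.696301 ≈ 273.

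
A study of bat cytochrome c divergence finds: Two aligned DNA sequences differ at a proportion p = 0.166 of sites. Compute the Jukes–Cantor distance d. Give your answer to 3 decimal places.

0.188

d = −(3/4) ln(1 − 4p/3) = −0.75 ln(1 − 0.221333) = −0.75 ln(0.778667)
  = −0.75 × (-0.250172) = 0.187629 substitutions/site.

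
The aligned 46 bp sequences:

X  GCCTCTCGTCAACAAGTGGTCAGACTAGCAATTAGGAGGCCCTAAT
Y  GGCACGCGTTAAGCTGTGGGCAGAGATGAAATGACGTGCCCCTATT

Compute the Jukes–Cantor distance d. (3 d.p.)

The sequences differ at 17 of 46 sites, so p = 17/46 ≈ 0.369565.
d = −(3/4) ln(1 − 4p/3) = −0.75 ln(1 − 0.492753) = −0.75 ln(0.507247)
  = −0.75 × (-0.678757) = 0.509068 substitutions/site.

0.509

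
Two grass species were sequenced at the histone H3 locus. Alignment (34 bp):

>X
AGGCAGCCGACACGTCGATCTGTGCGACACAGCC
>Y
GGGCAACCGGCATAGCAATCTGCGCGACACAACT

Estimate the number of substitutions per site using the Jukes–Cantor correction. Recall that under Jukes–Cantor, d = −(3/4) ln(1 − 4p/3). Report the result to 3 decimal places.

The sequences differ at 10 of 34 sites (1, 6, 10, 13, 14, 15, 17, 23, 32, 34), so p = 10/34 ≈ 0.294118.
d = −(3/4) ln(1 − 4p/3) = −0.75 ln(1 − 0.392157) = −0.75 ln(0.607843)
  = −0.75 × (-0.497839) = 0.373379 substitutions/site.

0.373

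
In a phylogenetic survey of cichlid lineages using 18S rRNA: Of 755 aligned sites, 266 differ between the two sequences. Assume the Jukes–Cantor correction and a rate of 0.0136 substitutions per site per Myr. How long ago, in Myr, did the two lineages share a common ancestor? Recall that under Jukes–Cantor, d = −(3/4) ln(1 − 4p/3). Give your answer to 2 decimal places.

p = 266/755 ≈ 0.352318.
d = −(3/4) ln(1 − 4p/3) = −0.75 ln(1 − 0.469757) = −0.75 ln(0.530243)
  = −0.75 × (-0.634420) = 0.475815 substitutions/site.
Under a molecular clock d = 2μt, so t = d/(2μ) = 0.475815 / (2 × 0.0136) = 17.49 Myr.

17.49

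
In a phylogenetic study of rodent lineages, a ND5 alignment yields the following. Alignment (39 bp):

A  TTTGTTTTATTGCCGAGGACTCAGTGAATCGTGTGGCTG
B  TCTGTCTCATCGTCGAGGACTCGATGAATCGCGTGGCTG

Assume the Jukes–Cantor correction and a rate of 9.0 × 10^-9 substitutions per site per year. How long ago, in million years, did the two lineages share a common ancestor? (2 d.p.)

13.31

The sequences differ at 8 of 39 sites (2, 6, 8, 11, 13, 23, 24, 32), so p = 8/39 ≈ 0.205128.
d = −(3/4) ln(1 − 4p/3) = −0.75 ln(1 − 0.273504) = −0.75 ln(0.726496)
  = −0.75 × (-0.319522) = 0.239642 substitutions/site.
Under a molecular clock d = 2μt, so t = d/(2μ) = 0.239642 / (2 × 9.0 × 10^-9) = 13.31 million years.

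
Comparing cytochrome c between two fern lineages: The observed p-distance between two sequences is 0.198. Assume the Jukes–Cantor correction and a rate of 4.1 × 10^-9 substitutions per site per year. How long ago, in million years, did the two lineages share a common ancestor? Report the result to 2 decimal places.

28.04

d = −(3/4) ln(1 − 4p/3) = −0.75 ln(1 − 0.264) = −0.75 ln(0.736)
  = −0.75 × (-0.306525) = 0.229894 substitutions/site.
Under a molecular clock d = 2μt, so t = d/(2μ) = 0.229894 / (2 × 4.1 × 10^-9) = 28.04 million years.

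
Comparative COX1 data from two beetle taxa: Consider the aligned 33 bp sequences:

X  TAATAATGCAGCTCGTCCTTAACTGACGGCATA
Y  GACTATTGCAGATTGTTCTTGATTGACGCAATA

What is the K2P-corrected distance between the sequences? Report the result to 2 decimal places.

Of 33 sites, 4 differences are transitions and 6 are transversions, so P = 4/33 ≈ 0.121212 and Q = 6/33 ≈ 0.181818.
Under the Kimura two-parameter model, d = −½ ln(1 − 2P − Q) − ¼ ln(1 − 2Q).
1 − 2P − Q = 0.575758, giving −½ ln(0.575758) = 0.276034.
1 − 2Q = 0.636364, giving −¼ ln(0.636364) = 0.112996.
d = 0.276034 + 0.112996 = 0.389030.

0.39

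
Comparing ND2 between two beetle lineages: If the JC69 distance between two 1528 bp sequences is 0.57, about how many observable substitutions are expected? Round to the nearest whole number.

610

Invert JC69: p = (3/4)(1 − e^(−4d/3)) = 0.75 × (1 − e^(-0.76)) = 0.75 × (1 − 0.467666) = 0.399251.
Expected differing sites = pL ≈ 0.399251 × 1528 = 610.055528 ≈ 610.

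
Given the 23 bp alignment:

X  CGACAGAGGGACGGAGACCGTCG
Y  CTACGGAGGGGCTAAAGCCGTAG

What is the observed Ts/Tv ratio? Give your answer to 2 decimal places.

Transitions are A↔G and C↔T; transversions are all other mismatches.
Transitions: 5. Transversions: 3.
R = 5/3 = 1.666666… ≈ 1.67 (to 2 d.p.).

1.67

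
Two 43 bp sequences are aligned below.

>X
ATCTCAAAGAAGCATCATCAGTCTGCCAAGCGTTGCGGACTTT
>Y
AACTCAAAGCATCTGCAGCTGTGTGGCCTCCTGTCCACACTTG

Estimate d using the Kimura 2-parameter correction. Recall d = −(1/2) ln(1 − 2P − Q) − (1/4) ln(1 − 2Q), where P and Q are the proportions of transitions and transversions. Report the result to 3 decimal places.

Of 43 sites, 1 differences are transitions and 17 are transversions, so P = 1/43 ≈ 0.023256 and Q = 17/43 ≈ 0.395349.
Under the Kimura two-parameter model, d = −½ ln(1 − 2P − Q) − ¼ ln(1 − 2Q).
1 − 2P − Q = 0.558139, giving −½ ln(0.558139) = 0.291574.
1 − 2Q = 0.209302, giving −¼ ln(0.209302) = 0.390994.
d = 0.291574 + 0.390994 = 0.682568.

0.683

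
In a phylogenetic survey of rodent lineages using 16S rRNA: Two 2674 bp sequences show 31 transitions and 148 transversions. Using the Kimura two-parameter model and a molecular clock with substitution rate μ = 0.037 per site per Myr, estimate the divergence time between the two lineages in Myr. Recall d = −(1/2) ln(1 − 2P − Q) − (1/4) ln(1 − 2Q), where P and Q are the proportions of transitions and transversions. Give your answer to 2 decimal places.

P = 31/2674 ≈ 0.011593 and Q = 148/2674 ≈ 0.055348.
Under the Kimura two-parameter model, d = −½ ln(1 − 2P − Q) − ¼ ln(1 − 2Q).
1 − 2P − Q = 0.921466, giving −½ ln(0.921466) = 0.040895.
1 − 2Q = 0.889304, giving −¼ ln(0.889304) = 0.029329.
d = 0.040895 + 0.029329 = 0.070224.
Under a molecular clock d = 2μt, so t = d/(2μ) = 0.070224 / (2 × 0.037) = 0.95 Myr.

0.95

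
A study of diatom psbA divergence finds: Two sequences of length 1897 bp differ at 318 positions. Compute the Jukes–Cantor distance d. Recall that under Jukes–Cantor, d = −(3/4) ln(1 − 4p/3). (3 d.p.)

p = 318/1897 ≈ 0.167633.
d = −(3/4) ln(1 − 4p/3) = −0.75 ln(1 − 0.223511) = −0.75 ln(0.776489)
  = −0.75 × (-0.252973) = 0.189730 substitutions/site.

0.190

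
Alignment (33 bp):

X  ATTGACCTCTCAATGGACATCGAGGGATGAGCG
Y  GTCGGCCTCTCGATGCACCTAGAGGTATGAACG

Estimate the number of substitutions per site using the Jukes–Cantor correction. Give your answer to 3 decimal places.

The sequences differ at 9 of 33 sites (1, 3, 5, 12, 16, 19, 21, 26, 31), so p = 9/33 ≈ 0.272727.
d = −(3/4) ln(1 − 4p/3) = −0.75 ln(1 − 0.363636) = −0.75 ln(0.636364)
  = −0.75 × (-0.451985) = 0.338989 substitutions/site.

0.339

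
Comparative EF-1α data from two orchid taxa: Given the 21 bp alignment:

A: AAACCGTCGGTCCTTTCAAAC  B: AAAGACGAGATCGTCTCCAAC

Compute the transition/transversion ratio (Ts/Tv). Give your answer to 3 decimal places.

Transitions are A↔G and C↔T; transversions are all other mismatches.
Transitions: 2. Transversions: 7.
R = 2/7 = 0.285714… ≈ 0.286 (to 3 d.p.).

0.286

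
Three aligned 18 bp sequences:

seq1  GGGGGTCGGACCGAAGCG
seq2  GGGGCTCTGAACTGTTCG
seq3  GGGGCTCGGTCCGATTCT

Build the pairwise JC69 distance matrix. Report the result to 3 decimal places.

d(seq1,seq2) = 0.548, d(seq1,seq3) = 0.347, d(seq2,seq3) = 0.441

seq1–seq2: 7/18 sites differ → p ≈ 0.388889, d = −0.75 ln(1 − 0.518519) = 0.548166 ≈ 0.548.
seq1–seq3: 5/18 sites differ → p ≈ 0.277778, d = −0.75 ln(1 − 0.370371) = 0.346968 ≈ 0.347.
seq2–seq3: 6/18 sites differ → p ≈ 0.333333, d = −0.75 ln(1 − 0.444444) = 0.440839 ≈ 0.441.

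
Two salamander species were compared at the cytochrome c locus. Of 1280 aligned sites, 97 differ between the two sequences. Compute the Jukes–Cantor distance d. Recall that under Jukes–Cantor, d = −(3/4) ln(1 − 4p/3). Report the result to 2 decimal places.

p = 97/1280 ≈ 0.075781.
d = −(3/4) ln(1 − 4p/3) = −0.75 ln(1 − 0.101041) = −0.75 ln(0.898959)
  = −0.75 × (-0.106518) = 0.079889 substitutions/site.

0.08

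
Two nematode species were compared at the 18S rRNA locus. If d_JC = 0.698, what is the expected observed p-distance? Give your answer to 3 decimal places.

p = (3/4)(1 − e^(−4d/3)) = 0.75 × (1 − e^(-0.930667)) = 0.75 × (1 − 0.394291) = 0.454282.

0.454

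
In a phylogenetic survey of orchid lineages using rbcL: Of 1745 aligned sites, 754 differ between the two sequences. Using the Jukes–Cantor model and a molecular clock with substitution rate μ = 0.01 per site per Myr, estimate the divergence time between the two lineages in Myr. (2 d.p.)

p = 754/1745 ≈ 0.432092.
d = −(3/4) ln(1 − 4p/3) = −0.75 ln(1 − 0.576123) = −0.75 ln(0.423877)
  = −0.75 × (-0.858312) = 0.643734 substitutions/site.
Under a molecular clock d = 2μt, so t = d/(2μ) = 0.643734 / (2 × 0.01) = 32.19 Myr.

32.19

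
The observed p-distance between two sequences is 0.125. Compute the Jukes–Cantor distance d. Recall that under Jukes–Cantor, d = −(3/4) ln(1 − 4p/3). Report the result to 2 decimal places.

0.14

d = −(3/4) ln(1 − 4p/3) = −0.75 ln(1 − 0.166667) = −0.75 ln(0.833333)
  = −0.75 × (-0.182322) = 0.136742 substitutions/site.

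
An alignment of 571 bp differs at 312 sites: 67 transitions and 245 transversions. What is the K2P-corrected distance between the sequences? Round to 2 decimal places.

1.03

P = 67/571 ≈ 0.117338 and Q = 245/571 ≈ 0.429072.
Under the Kimura two-parameter model, d = −½ ln(1 − 2P − Q) − ¼ ln(1 − 2Q).
1 − 2P − Q = 0.336252, giving −½ ln(0.336252) = 0.544947.
1 − 2Q = 0.141856, giving −¼ ln(0.141856) = 0.488236.
d = 0.544947 + 0.488236 = 1.033183.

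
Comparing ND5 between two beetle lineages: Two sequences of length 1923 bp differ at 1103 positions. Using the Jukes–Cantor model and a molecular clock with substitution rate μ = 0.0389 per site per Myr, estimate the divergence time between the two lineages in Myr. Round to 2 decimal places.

13.95

p = 1103/1923 ≈ 0.573583.
d = −(3/4) ln(1 − 4p/3) = −0.75 ln(1 − 0.764777) = −0.75 ln(0.235223)
  = −0.75 × (-1.447221) = 1.085416 substitutions/site.
Under a molecular clock d = 2μt, so t = d/(2μ) = 1.085416 / (2 × 0.0389) = 13.95 Myr.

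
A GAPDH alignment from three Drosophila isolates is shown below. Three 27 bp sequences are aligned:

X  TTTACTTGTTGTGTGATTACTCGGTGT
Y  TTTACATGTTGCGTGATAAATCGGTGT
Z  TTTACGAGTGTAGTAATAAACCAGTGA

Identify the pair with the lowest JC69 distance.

X–Y: 4/27 differ, p = 0.148, d = 0.165.
X–Z: 11/27 differ, p = 0.407, d = 0.588.
Y–Z: 9/27 differ, p = 0.333, d = 0.441.
The smallest distance is between X and Y.

X and Y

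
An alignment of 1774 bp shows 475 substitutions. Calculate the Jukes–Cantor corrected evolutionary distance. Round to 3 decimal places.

p = 475/1774 ≈ 0.267756.
d = −(3/4) ln(1 − 4p/3) = −0.75 ln(1 − 0.357008) = −0.75 ln(0.642992)
  = −0.75 × (-0.441623) = 0.331217 substitutions/site.

0.331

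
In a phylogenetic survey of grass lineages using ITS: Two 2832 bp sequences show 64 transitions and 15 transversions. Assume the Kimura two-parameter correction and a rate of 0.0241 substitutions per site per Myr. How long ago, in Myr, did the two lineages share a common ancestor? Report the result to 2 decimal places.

P = 64/2832 ≈ 0.022599 and Q = 15/2832 ≈ 0.005297.
Under the Kimura two-parameter model, d = −½ ln(1 − 2P − Q) − ¼ ln(1 − 2Q).
1 − 2P − Q = 0.949505, giving −½ ln(0.949505) = 0.025907.
1 − 2Q = 0.989406, giving −¼ ln(0.989406) = 0.002663.
d = 0.025907 + 0.002663 = 0.028570.
Under a molecular clock d = 2μt, so t = d/(2μ) = 0.028570 / (2 × 0.0241) = 0.59 Myr.

0.59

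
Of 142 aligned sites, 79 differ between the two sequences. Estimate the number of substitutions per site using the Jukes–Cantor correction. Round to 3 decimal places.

p = 79/142 ≈ 0.556338.
d = −(3/4) ln(1 − 4p/3) = −0.75 ln(1 − 0.741784) = −0.75 ln(0.258216)
  = −0.75 × (-1.353959) = 1.015469 substitutions/site.

1.015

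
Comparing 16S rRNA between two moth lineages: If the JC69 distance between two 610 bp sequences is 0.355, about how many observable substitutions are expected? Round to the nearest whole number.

173

Invert JC69: p = (3/4)(1 − e^(−4d/3)) = 0.75 × (1 − e^(-0.473333)) = 0.75 × (1 − 0.622923) = 0.282808.
Expected differing sites = pL ≈ 0.282808 × 610 = 172.51288 ≈ 173.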